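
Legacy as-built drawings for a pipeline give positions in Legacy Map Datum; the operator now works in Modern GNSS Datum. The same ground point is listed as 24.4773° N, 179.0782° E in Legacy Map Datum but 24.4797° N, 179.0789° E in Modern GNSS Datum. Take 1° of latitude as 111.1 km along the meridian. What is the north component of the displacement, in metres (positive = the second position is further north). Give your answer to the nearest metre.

Δφ = 24.4797° − 24.4773° = +0.0024°; Δλ = 179.0789° − 179.0782° = +0.0007°.
ΔN = Δφ × 111100 = 266.6 m; ΔE = Δλ × 111100 × cos(24.4773°) = +0.0007 × 111100 × 0.910125 = 70.8 m.

ΔN = 267 m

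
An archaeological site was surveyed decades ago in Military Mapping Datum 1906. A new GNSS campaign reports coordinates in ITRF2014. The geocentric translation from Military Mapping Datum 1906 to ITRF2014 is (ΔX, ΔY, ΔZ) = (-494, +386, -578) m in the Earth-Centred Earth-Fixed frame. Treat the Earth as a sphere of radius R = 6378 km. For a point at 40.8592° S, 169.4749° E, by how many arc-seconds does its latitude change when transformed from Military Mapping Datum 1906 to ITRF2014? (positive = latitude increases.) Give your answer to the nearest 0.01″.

sin φ = -0.654202, cos φ = 0.756320, sin λ = 0.182666, cos λ = -0.983175.
North component: ΔN = −sin φ cos λ·ΔX − sin φ sin λ·ΔY + cos φ·ΔZ = −(-0.654202)(-0.983175)(-494) − (-0.654202)(0.182666)(386) + (0.756320)(-578) = -73.29 m.
1° of latitude spans πR/180 = 111317 m, so Δφ = -73.29 / 111317 × 3600 = -2.370″.

Δφ = -2.37″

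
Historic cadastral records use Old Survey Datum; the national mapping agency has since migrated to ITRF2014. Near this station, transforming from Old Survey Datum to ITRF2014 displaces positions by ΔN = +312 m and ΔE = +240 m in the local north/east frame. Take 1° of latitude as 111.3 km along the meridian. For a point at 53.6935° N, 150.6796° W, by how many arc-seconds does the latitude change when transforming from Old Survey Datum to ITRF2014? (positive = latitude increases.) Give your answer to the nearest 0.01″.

Δφ = 10.09″

1° of latitude = 111.3 km, so Δφ = 312.0 / 111300 = 0.0028032° = 10.092″.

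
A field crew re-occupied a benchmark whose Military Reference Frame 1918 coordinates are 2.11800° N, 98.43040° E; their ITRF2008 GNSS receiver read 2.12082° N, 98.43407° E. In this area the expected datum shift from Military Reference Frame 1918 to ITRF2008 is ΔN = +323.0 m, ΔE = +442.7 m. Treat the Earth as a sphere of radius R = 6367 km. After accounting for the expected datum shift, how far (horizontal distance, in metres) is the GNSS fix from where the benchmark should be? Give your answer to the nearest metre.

36 m

Observed coordinate differences: Δφ = +0.00282°, Δλ = +0.00367°.
Converting to metres (1° lat = 111125 m, cos φ = 0.999317): observed ΔN = 313.4 m, observed ΔE = 407.6 m.
Subtracting the expected shift leaves a residual of 313.4 − (323.0) = -9.6 m north and 407.6 − (442.7) = -35.1 m east.
Residual distance = √((-9.6)² + (-35.1)²) = 36.4 m.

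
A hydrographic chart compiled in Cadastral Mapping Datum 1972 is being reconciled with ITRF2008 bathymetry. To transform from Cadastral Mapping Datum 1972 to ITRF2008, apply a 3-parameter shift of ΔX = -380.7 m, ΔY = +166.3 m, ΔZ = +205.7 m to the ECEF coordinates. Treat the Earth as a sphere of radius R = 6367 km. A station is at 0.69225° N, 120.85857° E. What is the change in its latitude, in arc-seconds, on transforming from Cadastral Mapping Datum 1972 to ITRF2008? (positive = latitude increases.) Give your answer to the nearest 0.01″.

Δφ = 6.53″

sin φ = 0.012082, cos φ = 0.999927, sin λ = 0.858436, cos λ = -0.512921.
North component: ΔN = −sin φ cos λ·ΔX − sin φ sin λ·ΔY + cos φ·ΔZ = −(0.012082)(-0.512921)(-380.7) − (0.012082)(0.858436)(166.3) + (0.999927)(205.7) = 201.60 m.
1° of latitude spans πR/180 = 111125 m, so Δφ = 201.60 / 111125 × 3600 = 6.531″.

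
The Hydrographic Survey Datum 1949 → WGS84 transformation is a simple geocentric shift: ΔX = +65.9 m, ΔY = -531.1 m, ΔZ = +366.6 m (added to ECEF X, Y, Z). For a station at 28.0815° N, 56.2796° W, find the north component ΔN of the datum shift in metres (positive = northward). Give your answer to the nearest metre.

ΔN = 98 m

At φ = 28.0815°, λ = -56.2796°: sin φ = 0.470727, cos φ = 0.882279, sin λ = -0.831757, cos λ = 0.555141.
ΔN = −sin φ cos λ·ΔX − sin φ sin λ·ΔY + cos φ·ΔZ = −(0.470727)(0.555141)(65.9) − (0.470727)(-0.831757)(-531.1) + (0.882279)(366.6) = 98.28 m.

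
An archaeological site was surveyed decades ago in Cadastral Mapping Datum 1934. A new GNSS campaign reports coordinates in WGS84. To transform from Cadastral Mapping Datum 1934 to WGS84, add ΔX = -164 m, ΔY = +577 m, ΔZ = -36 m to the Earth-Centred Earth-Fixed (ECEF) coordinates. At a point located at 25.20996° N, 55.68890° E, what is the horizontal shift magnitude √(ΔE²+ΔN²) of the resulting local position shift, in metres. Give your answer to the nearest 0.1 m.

500.7 m

The local east axis at (φ, λ) is (−sin λ, cos λ, 0), so ΔE = −sin(55.68890°)·(-164) + cos(55.68890°)·577 = 460.71 m.
The local north axis is (−sin φ cos λ, −sin φ sin λ, cos φ), giving ΔN = 39.376 − 203.000 − 32.571 = -196.20 m.
Horizontal magnitude = √(ΔE² + ΔN²) = √(460.71² + (-196.20)²) = 500.74 m.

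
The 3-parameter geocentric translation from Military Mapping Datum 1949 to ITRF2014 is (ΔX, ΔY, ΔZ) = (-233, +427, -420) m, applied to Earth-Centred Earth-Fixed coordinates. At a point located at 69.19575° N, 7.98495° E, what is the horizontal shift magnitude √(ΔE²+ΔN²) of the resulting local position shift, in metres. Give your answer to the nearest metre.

At φ = 69.19575°, λ = 7.98495°: sin φ = 0.934799, cos φ = 0.355176, sin λ = 0.138913, cos λ = 0.990305.
ΔE = −sin λ·ΔX + cos λ·ΔY = −(0.138913)·(-233) + (0.990305)·(427) = 455.23 m.
ΔN = −sin φ cos λ·ΔX − sin φ sin λ·ΔY + cos φ·ΔZ = −(0.934799)(0.990305)(-233) − (0.934799)(0.138913)(427) + (0.355176)(-420) = 11.07 m.
Horizontal magnitude = √(ΔE² + ΔN²) = √(455.23² + 11.07²) = 455.36 m.

455 m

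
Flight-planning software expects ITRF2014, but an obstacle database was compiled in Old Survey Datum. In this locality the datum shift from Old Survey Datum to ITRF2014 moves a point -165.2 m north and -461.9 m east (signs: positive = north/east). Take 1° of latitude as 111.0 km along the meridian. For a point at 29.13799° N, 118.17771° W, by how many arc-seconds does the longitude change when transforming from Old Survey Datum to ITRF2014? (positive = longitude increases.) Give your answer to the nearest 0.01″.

At latitude 29.13799°, cos φ = 0.873450.
1° of longitude at this latitude = 111.0 × cos φ = 96.95 km, so Δλ = -461.9 / 96952.9 = -0.0047642° = -17.151″.

Δλ = -17.15″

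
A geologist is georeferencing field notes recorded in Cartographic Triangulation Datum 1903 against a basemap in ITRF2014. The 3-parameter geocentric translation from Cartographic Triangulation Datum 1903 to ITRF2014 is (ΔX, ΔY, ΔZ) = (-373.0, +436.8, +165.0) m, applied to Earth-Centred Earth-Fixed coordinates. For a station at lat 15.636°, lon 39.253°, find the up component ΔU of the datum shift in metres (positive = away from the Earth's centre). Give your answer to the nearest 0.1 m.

At φ = 15.636°, λ = 39.253°: sin φ = 0.269525, cos φ = 0.962993, sin λ = 0.632746, cos λ = 0.774360.
ΔU = cos φ cos λ·ΔX + cos φ sin λ·ΔY + sin φ·ΔZ = (0.962993)(0.774360)(-373.0) + (0.962993)(0.632746)(436.8) + (0.269525)(165.0) = 32.48 m.

ΔU = 32.5 m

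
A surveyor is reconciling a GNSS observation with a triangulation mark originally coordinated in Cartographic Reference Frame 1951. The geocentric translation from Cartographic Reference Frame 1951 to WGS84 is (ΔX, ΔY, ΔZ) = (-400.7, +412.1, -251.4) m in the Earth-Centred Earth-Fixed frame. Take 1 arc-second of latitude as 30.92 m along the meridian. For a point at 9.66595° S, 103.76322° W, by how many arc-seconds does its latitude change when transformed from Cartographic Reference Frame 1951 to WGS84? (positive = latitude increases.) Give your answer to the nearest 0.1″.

Δφ = -9.7″

sin φ = -0.167904, cos φ = 0.985803, sin λ = -0.971287, cos λ = -0.237910.
North component: ΔN = −sin φ cos λ·ΔX − sin φ sin λ·ΔY + cos φ·ΔZ = −(-0.167904)(-0.237910)(-400.7) − (-0.167904)(-0.971287)(412.1) + (0.985803)(-251.4) = -299.03 m.
1° of latitude spans 3600 × 30.92 = 111312 m, so Δφ = -299.03 / 111312 × 3600 = -9.671″.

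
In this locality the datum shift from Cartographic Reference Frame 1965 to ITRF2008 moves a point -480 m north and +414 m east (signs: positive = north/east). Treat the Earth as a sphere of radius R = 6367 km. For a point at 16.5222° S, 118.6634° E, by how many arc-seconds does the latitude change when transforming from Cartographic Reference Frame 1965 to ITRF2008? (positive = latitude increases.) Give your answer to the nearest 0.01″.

On a sphere of radius R, 1 rad of latitude = R, so Δφ = ΔN / R = -480.0 / 6367000 = -7.5389e-05 rad = -15.550″.

Δφ = -15.55″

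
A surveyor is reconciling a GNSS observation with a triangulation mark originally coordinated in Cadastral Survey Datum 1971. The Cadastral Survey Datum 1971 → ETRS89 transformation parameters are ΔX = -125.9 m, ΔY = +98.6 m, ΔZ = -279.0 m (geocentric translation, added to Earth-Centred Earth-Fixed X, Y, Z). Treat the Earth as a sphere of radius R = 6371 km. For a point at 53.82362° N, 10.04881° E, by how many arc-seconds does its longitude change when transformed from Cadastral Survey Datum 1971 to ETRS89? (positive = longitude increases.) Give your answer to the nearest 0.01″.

sin φ = 0.807204, cos φ = 0.590273, sin λ = 0.174487, cos λ = 0.984659.
East component: ΔE = −sin λ·ΔX + cos λ·ΔY = −(0.174487)(-125.9) + (0.984659)(98.6) = 119.06 m.
1° of latitude spans πR/180 = 111195 m; at latitude φ, 1° of longitude spans that × cos φ = 65635.4 m, so Δλ = 119.06 / 65635.4 × 3600 = 6.530″.

Δλ = 6.53″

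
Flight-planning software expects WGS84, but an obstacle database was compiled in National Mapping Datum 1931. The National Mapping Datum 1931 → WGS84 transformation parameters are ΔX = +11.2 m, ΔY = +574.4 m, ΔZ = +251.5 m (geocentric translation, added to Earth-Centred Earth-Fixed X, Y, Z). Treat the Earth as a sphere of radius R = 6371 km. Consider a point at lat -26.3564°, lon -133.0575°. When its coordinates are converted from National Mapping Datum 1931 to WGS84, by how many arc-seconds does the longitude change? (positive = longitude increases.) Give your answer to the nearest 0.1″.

sin φ = -0.443953, cos φ = 0.896050, sin λ = -0.730669, cos λ = -0.682732.
East component: ΔE = −sin λ·ΔX + cos λ·ΔY = −(-0.730669)(11.2) + (-0.682732)(574.4) = -383.98 m.
1° of latitude spans πR/180 = 111195 m; at latitude φ, 1° of longitude spans that × cos φ = 99636.2 m, so Δλ = -383.98 / 99636.2 × 3600 = -13.874″.

Δλ = -13.9″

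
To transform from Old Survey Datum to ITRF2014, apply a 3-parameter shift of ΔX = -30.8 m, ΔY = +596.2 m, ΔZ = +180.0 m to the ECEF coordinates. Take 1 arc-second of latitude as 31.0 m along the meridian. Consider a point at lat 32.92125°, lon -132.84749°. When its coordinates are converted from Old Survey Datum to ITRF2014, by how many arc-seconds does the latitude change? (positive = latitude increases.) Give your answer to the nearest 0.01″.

Δφ = 12.17″

sin φ = 0.543486, cos φ = 0.839418, sin λ = -0.733166, cos λ = -0.680049.
North component: ΔN = −sin φ cos λ·ΔX − sin φ sin λ·ΔY + cos φ·ΔZ = −(0.543486)(-0.680049)(-30.8) − (0.543486)(-0.733166)(596.2) + (0.839418)(180.0) = 377.28 m.
1° of latitude spans 3600 × 31.00 = 111600 m, so Δφ = 377.28 / 111600 × 3600 = 12.170″.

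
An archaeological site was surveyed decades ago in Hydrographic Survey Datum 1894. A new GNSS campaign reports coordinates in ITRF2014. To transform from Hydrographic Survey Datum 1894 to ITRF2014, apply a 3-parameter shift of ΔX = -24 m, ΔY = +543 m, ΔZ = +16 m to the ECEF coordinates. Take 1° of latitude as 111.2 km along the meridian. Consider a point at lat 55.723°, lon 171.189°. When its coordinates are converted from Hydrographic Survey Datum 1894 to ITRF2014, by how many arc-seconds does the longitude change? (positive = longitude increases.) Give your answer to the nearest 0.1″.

sin φ = 0.826324, cos φ = 0.563194, sin λ = 0.153176, cos λ = -0.988199.
East component: ΔE = −sin λ·ΔX + cos λ·ΔY = −(0.153176)(-24) + (-0.988199)(543) = -532.92 m.
1° of latitude spans 111200 m; at latitude φ, 1° of longitude spans that × cos φ = 62627.2 m, so Δλ = -532.92 / 62627.2 × 3600 = -30.634″.

Δλ = -30.6″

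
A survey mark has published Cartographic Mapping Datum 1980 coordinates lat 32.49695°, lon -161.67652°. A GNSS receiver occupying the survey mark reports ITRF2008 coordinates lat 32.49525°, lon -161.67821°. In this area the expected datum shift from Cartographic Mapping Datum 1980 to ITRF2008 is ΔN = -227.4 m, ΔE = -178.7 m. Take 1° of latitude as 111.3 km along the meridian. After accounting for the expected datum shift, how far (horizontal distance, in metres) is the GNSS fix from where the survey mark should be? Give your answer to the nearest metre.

Observed coordinate differences: Δφ = -0.00170°, Δλ = -0.00169°.
Converting to metres (1° lat = 111300 m, cos φ = 0.843420): observed ΔN = -189.2 m, observed ΔE = -158.6 m.
Subtracting the expected shift leaves a residual of -189.2 − (-227.4) = 38.2 m north and -158.6 − (-178.7) = 20.1 m east.
Residual distance = √(38.2² + 20.1²) = 43.1 m.

43 m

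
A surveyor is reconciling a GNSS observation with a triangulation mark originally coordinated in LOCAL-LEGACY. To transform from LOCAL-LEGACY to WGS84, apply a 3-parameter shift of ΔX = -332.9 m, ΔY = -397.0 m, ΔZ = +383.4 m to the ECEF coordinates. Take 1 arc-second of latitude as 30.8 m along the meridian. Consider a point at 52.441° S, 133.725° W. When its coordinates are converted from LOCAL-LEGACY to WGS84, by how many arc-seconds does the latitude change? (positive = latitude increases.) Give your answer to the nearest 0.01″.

sin φ = -0.792726, cos φ = 0.609578, sin λ = -0.722666, cos λ = -0.691198.
North component: ΔN = −sin φ cos λ·ΔX − sin φ sin λ·ΔY + cos φ·ΔZ = −(-0.792726)(-0.691198)(-332.9) − (-0.792726)(-0.722666)(-397.0) + (0.609578)(383.4) = 643.55 m.
1° of latitude spans 3600 × 30.80 = 110880 m, so Δφ = 643.55 / 110880 × 3600 = 20.894″.

Δφ = 20.89″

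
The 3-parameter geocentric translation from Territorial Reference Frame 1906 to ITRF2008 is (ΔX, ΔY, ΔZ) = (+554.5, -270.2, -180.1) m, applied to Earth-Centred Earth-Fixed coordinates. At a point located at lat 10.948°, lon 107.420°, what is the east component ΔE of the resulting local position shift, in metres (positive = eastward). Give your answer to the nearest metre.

The local east axis at (φ, λ) is (−sin λ, cos λ, 0), so ΔE = −sin(107.420°)·554.5 + cos(107.420°)·(-270.2) = -448.18 m.

ΔE = -448 m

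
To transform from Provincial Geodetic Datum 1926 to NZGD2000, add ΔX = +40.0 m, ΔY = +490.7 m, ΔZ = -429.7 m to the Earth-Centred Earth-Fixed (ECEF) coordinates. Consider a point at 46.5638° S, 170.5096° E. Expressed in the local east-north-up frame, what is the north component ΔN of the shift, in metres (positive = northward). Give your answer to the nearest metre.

At φ = -46.5638°, λ = 170.5096°: sin φ = -0.726140, cos φ = 0.687546, sin λ = 0.164882, cos λ = -0.986313.
ΔN = −sin φ cos λ·ΔX − sin φ sin λ·ΔY + cos φ·ΔZ = −(-0.726140)(-0.986313)(40.0) − (-0.726140)(0.164882)(490.7) + (0.687546)(-429.7) = -265.34 m.

ΔN = -265 m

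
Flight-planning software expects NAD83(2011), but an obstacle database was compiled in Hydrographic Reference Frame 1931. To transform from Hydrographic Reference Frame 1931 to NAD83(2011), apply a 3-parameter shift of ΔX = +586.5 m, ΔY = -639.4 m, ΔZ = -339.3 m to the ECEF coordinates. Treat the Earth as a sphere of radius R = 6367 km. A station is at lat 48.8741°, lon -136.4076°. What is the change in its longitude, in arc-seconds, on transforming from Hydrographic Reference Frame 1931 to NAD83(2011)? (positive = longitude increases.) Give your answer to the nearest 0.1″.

Δλ = 42.7″

sin φ = 0.753266, cos φ = 0.657716, sin λ = -0.689523, cos λ = -0.724263.
East component: ΔE = −sin λ·ΔX + cos λ·ΔY = −(-0.689523)(586.5) + (-0.724263)(-639.4) = 867.50 m.
1° of latitude spans πR/180 = 111125 m; at latitude φ, 1° of longitude spans that × cos φ = 73088.7 m, so Δλ = 867.50 / 73088.7 × 3600 = 42.729″.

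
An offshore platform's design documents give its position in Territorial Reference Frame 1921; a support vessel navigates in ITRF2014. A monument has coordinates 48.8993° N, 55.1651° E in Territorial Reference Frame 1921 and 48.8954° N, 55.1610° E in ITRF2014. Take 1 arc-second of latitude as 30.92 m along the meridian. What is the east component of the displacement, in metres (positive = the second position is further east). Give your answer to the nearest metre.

ΔE = -300 m

Δφ = 48.8954° − 48.8993° = -0.0039°; Δλ = 55.1610° − 55.1651° = -0.0041°.
1° of latitude = 3600 × 30.92 = 111312 m.
ΔN = Δφ × 111312 = -434.1 m; ΔE = Δλ × 111312 × cos(48.8993°) = -0.0041 × 111312 × 0.657384 = -300.0 m.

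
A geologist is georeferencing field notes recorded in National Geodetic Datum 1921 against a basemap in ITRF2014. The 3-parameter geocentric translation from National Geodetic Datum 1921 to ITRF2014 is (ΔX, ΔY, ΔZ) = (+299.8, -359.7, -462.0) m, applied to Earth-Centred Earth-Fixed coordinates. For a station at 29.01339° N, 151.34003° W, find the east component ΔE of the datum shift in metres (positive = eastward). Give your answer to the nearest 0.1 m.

ΔE = 459.4 m

The local east axis at (φ, λ) is (−sin λ, cos λ, 0), so ΔE = −sin(-151.34003°)·299.8 + cos(-151.34003°)·(-359.7) = 459.42 m.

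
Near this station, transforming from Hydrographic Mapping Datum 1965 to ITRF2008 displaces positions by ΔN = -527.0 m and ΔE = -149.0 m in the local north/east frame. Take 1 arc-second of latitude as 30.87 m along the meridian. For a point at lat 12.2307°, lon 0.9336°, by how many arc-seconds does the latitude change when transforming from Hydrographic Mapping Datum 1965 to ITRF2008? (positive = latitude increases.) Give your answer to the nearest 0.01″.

1″ of latitude = 30.87 m, so Δφ = -527.0 / 30.87 = -17.072″.

Δφ = -17.07″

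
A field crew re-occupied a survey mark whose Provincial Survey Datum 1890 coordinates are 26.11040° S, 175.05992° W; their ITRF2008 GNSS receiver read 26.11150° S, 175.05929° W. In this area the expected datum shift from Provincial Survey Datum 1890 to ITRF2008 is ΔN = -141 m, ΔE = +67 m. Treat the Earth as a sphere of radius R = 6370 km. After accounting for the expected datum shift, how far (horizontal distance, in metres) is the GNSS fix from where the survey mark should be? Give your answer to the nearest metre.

Observed coordinate differences: Δφ = -0.00110°, Δλ = +0.00063°.
Converting to metres (1° lat = 111177 m, cos φ = 0.897948): observed ΔN = -122.3 m, observed ΔE = 62.9 m.
Subtracting the expected shift leaves a residual of -122.3 − (-141) = 18.7 m north and 62.9 − (67) = -4.1 m east.
Residual distance = √(18.7² + (-4.1)²) = 19.2 m.

19 m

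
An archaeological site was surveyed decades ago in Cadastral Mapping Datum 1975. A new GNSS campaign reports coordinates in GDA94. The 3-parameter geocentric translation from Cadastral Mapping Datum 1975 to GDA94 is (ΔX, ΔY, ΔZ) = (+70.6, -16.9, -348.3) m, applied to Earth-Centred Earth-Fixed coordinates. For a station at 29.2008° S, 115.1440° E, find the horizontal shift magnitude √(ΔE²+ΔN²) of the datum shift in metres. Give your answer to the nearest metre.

331 m

At φ = -29.2008°, λ = 115.1440°: sin φ = -0.487872, cos φ = 0.872915, sin λ = 0.905243, cos λ = -0.424895.
ΔE = −sin λ·ΔX + cos λ·ΔY = −(0.905243)·(70.6) + (-0.424895)·(-16.9) = -56.73 m.
ΔN = −sin φ cos λ·ΔX − sin φ sin λ·ΔY + cos φ·ΔZ = −(-0.487872)(-0.424895)(70.6) − (-0.487872)(0.905243)(-16.9) + (0.872915)(-348.3) = -326.14 m.
Horizontal magnitude = √(ΔE² + ΔN²) = √((-56.73)² + (-326.14)²) = 331.03 m.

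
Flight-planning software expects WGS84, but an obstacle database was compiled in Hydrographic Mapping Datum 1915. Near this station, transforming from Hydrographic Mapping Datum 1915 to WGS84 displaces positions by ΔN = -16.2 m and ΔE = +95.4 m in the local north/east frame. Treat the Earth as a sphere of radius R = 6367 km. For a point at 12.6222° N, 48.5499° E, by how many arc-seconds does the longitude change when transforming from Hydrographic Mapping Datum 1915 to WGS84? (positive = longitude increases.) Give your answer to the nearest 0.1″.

Δλ = 3.2″

At latitude 12.6222°, cos φ = 0.975832.
One radian of longitude at latitude φ spans R cos φ, so Δλ = ΔE / (R cos φ) = 95.4 / (6367000 × 0.975832) = 1.5355e-05 rad = 3.167″.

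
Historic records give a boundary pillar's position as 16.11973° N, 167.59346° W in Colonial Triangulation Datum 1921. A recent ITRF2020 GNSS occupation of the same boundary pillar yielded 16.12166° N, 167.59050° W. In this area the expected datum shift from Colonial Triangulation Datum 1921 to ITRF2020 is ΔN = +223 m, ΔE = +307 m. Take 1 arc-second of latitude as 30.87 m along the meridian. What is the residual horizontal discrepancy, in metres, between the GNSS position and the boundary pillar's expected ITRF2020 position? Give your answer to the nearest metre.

12 m

Observed coordinate differences: Δφ = +0.00193°, Δλ = +0.00296°.
Converting to metres (1° lat = 111132 m, cos φ = 0.960684): observed ΔN = 214.5 m, observed ΔE = 316.0 m.
Subtracting the expected shift leaves a residual of 214.5 − (223) = -8.5 m north and 316.0 − (307) = 9.0 m east.
Residual distance = √((-8.5)² + 9.0²) = 12.4 m.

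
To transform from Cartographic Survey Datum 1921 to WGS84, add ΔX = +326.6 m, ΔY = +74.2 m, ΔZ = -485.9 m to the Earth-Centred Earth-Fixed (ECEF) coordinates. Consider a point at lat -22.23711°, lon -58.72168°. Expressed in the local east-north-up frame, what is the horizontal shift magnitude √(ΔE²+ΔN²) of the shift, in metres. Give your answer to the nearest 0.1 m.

518.3 m

At φ = -22.23711°, λ = -58.72168°: sin φ = -0.378440, cos φ = 0.925626, sin λ = -0.854655, cos λ = 0.519196.
ΔE = −sin λ·ΔX + cos λ·ΔY = −(-0.854655)·(326.6) + (0.519196)·(74.2) = 317.65 m.
ΔN = −sin φ cos λ·ΔX − sin φ sin λ·ΔY + cos φ·ΔZ = −(-0.378440)(0.519196)(326.6) − (-0.378440)(-0.854655)(74.2) + (0.925626)(-485.9) = -409.59 m.
Horizontal magnitude = √(ΔE² + ΔN²) = √(317.65² + (-409.59)²) = 518.33 m.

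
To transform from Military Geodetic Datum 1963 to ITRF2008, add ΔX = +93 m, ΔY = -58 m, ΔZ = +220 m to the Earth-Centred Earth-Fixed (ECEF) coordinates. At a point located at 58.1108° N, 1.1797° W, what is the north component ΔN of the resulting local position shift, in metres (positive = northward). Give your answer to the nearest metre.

ΔN = 36 m

The local north axis is (−sin φ cos λ, −sin φ sin λ, cos φ), giving ΔN = -78.947 − 1.014 + 116.221 = 36.26 m.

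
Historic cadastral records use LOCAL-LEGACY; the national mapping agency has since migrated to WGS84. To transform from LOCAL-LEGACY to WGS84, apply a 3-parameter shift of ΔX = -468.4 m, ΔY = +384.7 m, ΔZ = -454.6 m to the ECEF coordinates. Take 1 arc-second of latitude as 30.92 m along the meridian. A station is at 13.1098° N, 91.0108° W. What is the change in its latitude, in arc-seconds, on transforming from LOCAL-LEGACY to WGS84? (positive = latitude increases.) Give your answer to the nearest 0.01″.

Δφ = -11.56″

sin φ = 0.226818, cos φ = 0.973937, sin λ = -0.999844, cos λ = -0.017641.
North component: ΔN = −sin φ cos λ·ΔX − sin φ sin λ·ΔY + cos φ·ΔZ = −(0.226818)(-0.017641)(-468.4) − (0.226818)(-0.999844)(384.7) + (0.973937)(-454.6) = -357.38 m.
1° of latitude spans 3600 × 30.92 = 111312 m, so Δφ = -357.38 / 111312 × 3600 = -11.558″.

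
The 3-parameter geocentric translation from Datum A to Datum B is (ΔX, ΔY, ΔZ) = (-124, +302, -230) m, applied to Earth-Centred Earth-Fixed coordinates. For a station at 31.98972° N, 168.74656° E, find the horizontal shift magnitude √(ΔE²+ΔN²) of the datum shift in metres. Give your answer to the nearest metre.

398 m

At φ = 31.98972°, λ = 168.74656°: sin φ = 0.529767, cos φ = 0.848143, sin λ = 0.195149, cos λ = -0.980774.
ΔE = −sin λ·ΔX + cos λ·ΔY = −(0.195149)·(-124) + (-0.980774)·(302) = -272.00 m.
ΔN = −sin φ cos λ·ΔX − sin φ sin λ·ΔY + cos φ·ΔZ = −(0.529767)(-0.980774)(-124) − (0.529767)(0.195149)(302) + (0.848143)(-230) = -290.72 m.
Horizontal magnitude = √(ΔE² + ΔN²) = √((-272.00)² + (-290.72)²) = 398.12 m.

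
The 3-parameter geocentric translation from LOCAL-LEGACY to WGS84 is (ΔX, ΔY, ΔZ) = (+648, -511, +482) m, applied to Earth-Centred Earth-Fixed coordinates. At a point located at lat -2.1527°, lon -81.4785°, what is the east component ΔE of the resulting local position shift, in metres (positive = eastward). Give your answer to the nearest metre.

ΔE = 565 m

The local east axis at (φ, λ) is (−sin λ, cos λ, 0), so ΔE = −sin(-81.4785°)·648 + cos(-81.4785°)·(-511) = 565.13 m.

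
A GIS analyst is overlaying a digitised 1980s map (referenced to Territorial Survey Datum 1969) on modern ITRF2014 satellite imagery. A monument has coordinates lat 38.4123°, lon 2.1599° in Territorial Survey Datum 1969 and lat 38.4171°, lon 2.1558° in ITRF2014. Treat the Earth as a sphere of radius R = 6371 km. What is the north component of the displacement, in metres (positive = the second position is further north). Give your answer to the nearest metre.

Δφ = 38.4171° − 38.4123° = +0.0048°; Δλ = 2.1558° − 2.1599° = -0.0041°.
1° along a meridian = πR/180 = 111195 m.
ΔN = Δφ × 111195 = 533.7 m; ΔE = Δλ × 111195 × cos(38.4123°) = -0.0041 × 111195 × 0.783560 = -357.2 m.

ΔN = 534 m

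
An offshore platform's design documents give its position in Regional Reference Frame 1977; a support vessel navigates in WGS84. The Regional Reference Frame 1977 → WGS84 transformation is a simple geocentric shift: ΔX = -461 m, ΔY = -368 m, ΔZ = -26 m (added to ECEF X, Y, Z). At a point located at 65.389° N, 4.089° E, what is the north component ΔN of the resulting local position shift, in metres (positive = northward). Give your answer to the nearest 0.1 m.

ΔN = 431.1 m

The local north axis is (−sin φ cos λ, −sin φ sin λ, cos φ), giving ΔN = 418.054 + 23.857 − 10.828 = 431.08 m.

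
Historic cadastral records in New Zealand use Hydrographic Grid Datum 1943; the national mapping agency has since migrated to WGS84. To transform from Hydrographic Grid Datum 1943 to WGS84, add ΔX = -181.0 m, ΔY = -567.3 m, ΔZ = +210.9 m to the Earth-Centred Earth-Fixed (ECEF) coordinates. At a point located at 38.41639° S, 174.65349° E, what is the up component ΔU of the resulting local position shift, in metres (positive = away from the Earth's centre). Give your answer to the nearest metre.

At φ = -38.41639°, λ = 174.65349°: sin φ = -0.621372, cos φ = 0.783516, sin λ = 0.093179, cos λ = -0.995649.
ΔU = cos φ cos λ·ΔX + cos φ sin λ·ΔY + sin φ·ΔZ = (0.783516)(-0.995649)(-181.0) + (0.783516)(0.093179)(-567.3) + (-0.621372)(210.9) = -31.26 m.

ΔU = -31 m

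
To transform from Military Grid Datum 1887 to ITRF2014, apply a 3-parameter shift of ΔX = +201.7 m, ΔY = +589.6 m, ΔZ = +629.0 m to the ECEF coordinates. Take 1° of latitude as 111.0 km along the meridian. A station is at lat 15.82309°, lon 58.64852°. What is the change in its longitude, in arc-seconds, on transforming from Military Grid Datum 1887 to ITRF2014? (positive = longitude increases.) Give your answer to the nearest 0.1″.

sin φ = 0.272668, cos φ = 0.962108, sin λ = 0.853992, cos λ = 0.520287.
East component: ΔE = −sin λ·ΔX + cos λ·ΔY = −(0.853992)(201.7) + (0.520287)(589.6) = 134.51 m.
1° of latitude spans 111000 m; at latitude φ, 1° of longitude spans that × cos φ = 106794.0 m, so Δλ = 134.51 / 106794.0 × 3600 = 4.534″.

Δλ = 4.5″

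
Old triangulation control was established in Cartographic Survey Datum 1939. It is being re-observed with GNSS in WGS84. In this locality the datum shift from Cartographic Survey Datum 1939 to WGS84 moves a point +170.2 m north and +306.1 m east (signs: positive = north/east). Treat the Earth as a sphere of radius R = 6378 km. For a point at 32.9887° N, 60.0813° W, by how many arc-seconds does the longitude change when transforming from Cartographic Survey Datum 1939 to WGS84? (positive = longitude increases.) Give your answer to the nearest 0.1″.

Δλ = 11.8″

At latitude 32.9887°, cos φ = 0.838778.
One radian of longitude at latitude φ spans R cos φ, so Δλ = ΔE / (R cos φ) = 306.1 / (6378000 × 0.838778) = 5.7218e-05 rad = 11.802″.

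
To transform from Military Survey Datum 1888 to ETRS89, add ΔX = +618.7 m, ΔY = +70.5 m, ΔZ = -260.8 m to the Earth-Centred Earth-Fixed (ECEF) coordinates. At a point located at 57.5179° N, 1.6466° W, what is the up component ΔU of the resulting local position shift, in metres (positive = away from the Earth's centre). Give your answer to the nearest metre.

ΔU = 111 m

At φ = 57.5179°, λ = -1.6466°: sin φ = 0.843559, cos φ = 0.537036, sin λ = -0.028735, cos λ = 0.999587.
ΔU = cos φ cos λ·ΔX + cos φ sin λ·ΔY + sin φ·ΔZ = (0.537036)(0.999587)(618.7) + (0.537036)(-0.028735)(70.5) + (0.843559)(-260.8) = 111.04 m.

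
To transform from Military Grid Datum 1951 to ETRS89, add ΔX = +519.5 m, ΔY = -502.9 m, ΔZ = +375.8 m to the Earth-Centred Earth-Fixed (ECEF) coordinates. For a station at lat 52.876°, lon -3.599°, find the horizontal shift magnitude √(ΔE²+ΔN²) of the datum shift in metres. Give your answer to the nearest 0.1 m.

514.9 m

At φ = 52.876°, λ = -3.599°: sin φ = 0.797331, cos φ = 0.603542, sin λ = -0.062773, cos λ = 0.998028.
ΔE = −sin λ·ΔX + cos λ·ΔY = −(-0.062773)·(519.5) + (0.998028)·(-502.9) = -469.30 m.
ΔN = −sin φ cos λ·ΔX − sin φ sin λ·ΔY + cos φ·ΔZ = −(0.797331)(0.998028)(519.5) − (0.797331)(-0.062773)(-502.9) + (0.603542)(375.8) = -211.76 m.
Horizontal magnitude = √(ΔE² + ΔN²) = √((-469.30)² + (-211.76)²) = 514.86 m.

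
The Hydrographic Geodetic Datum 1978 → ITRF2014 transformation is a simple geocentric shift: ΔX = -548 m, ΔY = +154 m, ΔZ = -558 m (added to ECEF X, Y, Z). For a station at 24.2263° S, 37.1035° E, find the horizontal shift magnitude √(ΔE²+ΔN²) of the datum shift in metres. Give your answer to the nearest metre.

At φ = -24.2263°, λ = 37.1035°: sin φ = -0.410342, cos φ = 0.911932, sin λ = 0.603257, cos λ = 0.797547.
ΔE = −sin λ·ΔX + cos λ·ΔY = −(0.603257)·(-548) + (0.797547)·(154) = 453.41 m.
ΔN = −sin φ cos λ·ΔX − sin φ sin λ·ΔY + cos φ·ΔZ = −(-0.410342)(0.797547)(-548) − (-0.410342)(0.603257)(154) + (0.911932)(-558) = -650.08 m.
Horizontal magnitude = √(ΔE² + ΔN²) = √(453.41² + (-650.08)²) = 792.58 m.

793 m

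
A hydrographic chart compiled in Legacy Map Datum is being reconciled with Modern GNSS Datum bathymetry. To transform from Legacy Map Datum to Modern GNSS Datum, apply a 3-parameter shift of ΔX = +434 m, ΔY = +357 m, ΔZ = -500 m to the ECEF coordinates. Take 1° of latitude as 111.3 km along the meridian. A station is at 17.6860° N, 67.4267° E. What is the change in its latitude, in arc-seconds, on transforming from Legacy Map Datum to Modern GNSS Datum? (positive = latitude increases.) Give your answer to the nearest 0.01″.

sin φ = 0.303800, cos φ = 0.952736, sin λ = 0.923389, cos λ = 0.383865.
North component: ΔN = −sin φ cos λ·ΔX − sin φ sin λ·ΔY + cos φ·ΔZ = −(0.303800)(0.383865)(434) − (0.303800)(0.923389)(357) + (0.952736)(-500) = -627.13 m.
1° of latitude spans 111300 m, so Δφ = -627.13 / 111300 × 3600 = -20.284″.

Δφ = -20.28″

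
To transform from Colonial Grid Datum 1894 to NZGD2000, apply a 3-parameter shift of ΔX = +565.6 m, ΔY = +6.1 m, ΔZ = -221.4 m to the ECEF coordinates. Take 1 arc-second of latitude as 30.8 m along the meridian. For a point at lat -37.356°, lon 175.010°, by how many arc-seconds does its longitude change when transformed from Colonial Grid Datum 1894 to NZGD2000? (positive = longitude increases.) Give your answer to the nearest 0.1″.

sin φ = -0.606766, cos φ = 0.794881, sin λ = 0.086982, cos λ = -0.996210.
East component: ΔE = −sin λ·ΔX + cos λ·ΔY = −(0.086982)(565.6) + (-0.996210)(6.1) = -55.27 m.
1° of latitude spans 3600 × 30.80 = 110880 m; at latitude φ, 1° of longitude spans that × cos φ = 88136.4 m, so Δλ = -55.27 / 88136.4 × 3600 = -2.258″.

Δλ = -2.3″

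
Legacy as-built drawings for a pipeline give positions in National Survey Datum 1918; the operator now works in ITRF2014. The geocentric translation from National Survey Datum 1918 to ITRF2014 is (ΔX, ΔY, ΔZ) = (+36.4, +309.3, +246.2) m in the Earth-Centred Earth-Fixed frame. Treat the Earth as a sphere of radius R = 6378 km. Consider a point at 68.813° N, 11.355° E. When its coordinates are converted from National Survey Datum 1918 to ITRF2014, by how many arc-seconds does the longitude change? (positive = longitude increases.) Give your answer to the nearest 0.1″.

sin φ = 0.932406, cos φ = 0.361413, sin λ = 0.196887, cos λ = 0.980426.
East component: ΔE = −sin λ·ΔX + cos λ·ΔY = −(0.196887)(36.4) + (0.980426)(309.3) = 296.08 m.
1° of latitude spans πR/180 = 111317 m; at latitude φ, 1° of longitude spans that × cos φ = 40231.4 m, so Δλ = 296.08 / 40231.4 × 3600 = 26.494″.

Δλ = 26.5″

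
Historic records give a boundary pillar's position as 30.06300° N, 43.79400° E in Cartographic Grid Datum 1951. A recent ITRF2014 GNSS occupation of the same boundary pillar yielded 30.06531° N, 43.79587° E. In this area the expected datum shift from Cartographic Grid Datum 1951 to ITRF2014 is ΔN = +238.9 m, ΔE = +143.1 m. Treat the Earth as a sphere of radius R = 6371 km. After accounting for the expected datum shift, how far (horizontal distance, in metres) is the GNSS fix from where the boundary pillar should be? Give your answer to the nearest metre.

41 m

Observed coordinate differences: Δφ = +0.00231°, Δλ = +0.00187°.
Converting to metres (1° lat = 111195 m, cos φ = 0.865475): observed ΔN = 256.9 m, observed ΔE = 180.0 m.
Subtracting the expected shift leaves a residual of 256.9 − (238.9) = 18.0 m north and 180.0 − (143.1) = 36.9 m east.
Residual distance = √(18.0² + 36.9²) = 41.0 m.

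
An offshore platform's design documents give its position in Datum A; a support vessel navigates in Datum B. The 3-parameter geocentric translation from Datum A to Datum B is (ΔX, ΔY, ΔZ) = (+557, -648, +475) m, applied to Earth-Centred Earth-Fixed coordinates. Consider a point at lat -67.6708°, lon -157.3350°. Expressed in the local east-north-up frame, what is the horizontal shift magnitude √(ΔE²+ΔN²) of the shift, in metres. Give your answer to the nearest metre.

The local east axis at (φ, λ) is (−sin λ, cos λ, 0), so ΔE = −sin(-157.3350°)·557 + cos(-157.3350°)·(-648) = 812.59 m.
The local north axis is (−sin φ cos λ, −sin φ sin λ, cos φ), giving ΔN = -475.444 + 230.978 + 180.466 = -64.00 m.
Horizontal magnitude = √(ΔE² + ΔN²) = √(812.59² + (-64.00)²) = 815.11 m.

815 m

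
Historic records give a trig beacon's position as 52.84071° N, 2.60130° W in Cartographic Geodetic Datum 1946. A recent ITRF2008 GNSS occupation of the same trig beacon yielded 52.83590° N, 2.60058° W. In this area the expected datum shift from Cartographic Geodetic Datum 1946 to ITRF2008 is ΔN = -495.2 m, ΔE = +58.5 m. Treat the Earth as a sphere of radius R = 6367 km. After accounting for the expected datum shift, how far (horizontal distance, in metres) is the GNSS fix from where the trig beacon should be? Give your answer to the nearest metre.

41 m

Observed coordinate differences: Δφ = -0.00481°, Δλ = +0.00072°.
Converting to metres (1° lat = 111125 m, cos φ = 0.604033): observed ΔN = -534.5 m, observed ΔE = 48.3 m.
Subtracting the expected shift leaves a residual of -534.5 − (-495.2) = -39.3 m north and 48.3 − (58.5) = -10.2 m east.
Residual distance = √((-39.3)² + (-10.2)²) = 40.6 m.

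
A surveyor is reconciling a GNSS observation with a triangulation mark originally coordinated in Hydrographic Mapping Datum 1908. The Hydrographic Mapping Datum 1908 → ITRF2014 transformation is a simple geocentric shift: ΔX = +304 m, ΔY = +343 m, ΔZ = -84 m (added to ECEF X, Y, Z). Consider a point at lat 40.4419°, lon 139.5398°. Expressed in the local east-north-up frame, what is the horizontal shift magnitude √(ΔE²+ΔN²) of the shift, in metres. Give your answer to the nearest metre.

462 m

The local east axis at (φ, λ) is (−sin λ, cos λ, 0), so ΔE = −sin(139.5398°)·304 + cos(139.5398°)·343 = -458.25 m.
The local north axis is (−sin φ cos λ, −sin φ sin λ, cos φ), giving ΔN = 150.039 − 144.382 − 63.929 = -58.27 m.
Horizontal magnitude = √(ΔE² + ΔN²) = √((-458.25)² + (-58.27)²) = 461.94 m.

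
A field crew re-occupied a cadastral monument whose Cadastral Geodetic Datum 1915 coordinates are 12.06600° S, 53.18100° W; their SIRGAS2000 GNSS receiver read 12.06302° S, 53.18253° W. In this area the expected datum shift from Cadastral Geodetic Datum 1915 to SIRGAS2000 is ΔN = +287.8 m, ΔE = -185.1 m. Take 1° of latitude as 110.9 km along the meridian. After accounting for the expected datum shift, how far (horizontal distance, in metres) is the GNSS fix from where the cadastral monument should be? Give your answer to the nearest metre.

47 m

Observed coordinate differences: Δφ = +0.00298°, Δλ = -0.00153°.
Converting to metres (1° lat = 110900 m, cos φ = 0.977907): observed ΔN = 330.5 m, observed ΔE = -165.9 m.
Subtracting the expected shift leaves a residual of 330.5 − (287.8) = 42.7 m north and -165.9 − (-185.1) = 19.2 m east.
Residual distance = √(42.7² + 19.2²) = 46.8 m.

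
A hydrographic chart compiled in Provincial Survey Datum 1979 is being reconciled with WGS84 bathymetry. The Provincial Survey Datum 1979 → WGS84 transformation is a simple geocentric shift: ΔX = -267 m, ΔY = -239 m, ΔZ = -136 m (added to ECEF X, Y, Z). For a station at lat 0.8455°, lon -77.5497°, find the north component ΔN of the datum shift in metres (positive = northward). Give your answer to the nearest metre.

ΔN = -139 m

At φ = 0.8455°, λ = -77.5497°: sin φ = 0.014756, cos φ = 0.999891, sin λ = -0.976483, cos λ = 0.215593.
ΔN = −sin φ cos λ·ΔX − sin φ sin λ·ΔY + cos φ·ΔZ = −(0.014756)(0.215593)(-267) − (0.014756)(-0.976483)(-239) + (0.999891)(-136) = -138.58 m.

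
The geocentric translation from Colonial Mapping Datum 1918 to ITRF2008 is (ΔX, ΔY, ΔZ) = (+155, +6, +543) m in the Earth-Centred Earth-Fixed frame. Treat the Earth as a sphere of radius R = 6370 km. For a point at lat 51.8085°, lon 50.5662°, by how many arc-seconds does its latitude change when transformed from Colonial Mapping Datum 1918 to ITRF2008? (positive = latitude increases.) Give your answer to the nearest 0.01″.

Δφ = 8.25″

sin φ = 0.785949, cos φ = 0.618292, sin λ = 0.772359, cos λ = 0.635186.
North component: ΔN = −sin φ cos λ·ΔX − sin φ sin λ·ΔY + cos φ·ΔZ = −(0.785949)(0.635186)(155) − (0.785949)(0.772359)(6) + (0.618292)(543) = 254.71 m.
1° of latitude spans πR/180 = 111177 m, so Δφ = 254.71 / 111177 × 3600 = 8.248″.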